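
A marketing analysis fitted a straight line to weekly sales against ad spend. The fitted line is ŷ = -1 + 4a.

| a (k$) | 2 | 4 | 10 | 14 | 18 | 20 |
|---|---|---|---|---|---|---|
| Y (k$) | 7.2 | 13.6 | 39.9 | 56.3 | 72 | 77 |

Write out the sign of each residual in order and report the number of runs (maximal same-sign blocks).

a=2: ŷ = -1 + 4·2 = 7; r = 7.2 − 7 = 0.2
a=4: ŷ = -1 + 4·4 = 15; r = 13.6 − 15 = -1.4
a=10: ŷ = -1 + 4·10 = 39; r = 39.9 − 39 = 0.9
a=14: ŷ = -1 + 4·14 = 55; r = 56.3 − 55 = 1.3
a=18: ŷ = -1 + 4·18 = 71; r = 72 − 71 = 1
a=20: ŷ = -1 + 4·20 = 79; r = 77 − 79 = -2
Signs: + − + + + −
Runs: +×1, −×1, +×3, −×1 → 4

4 runs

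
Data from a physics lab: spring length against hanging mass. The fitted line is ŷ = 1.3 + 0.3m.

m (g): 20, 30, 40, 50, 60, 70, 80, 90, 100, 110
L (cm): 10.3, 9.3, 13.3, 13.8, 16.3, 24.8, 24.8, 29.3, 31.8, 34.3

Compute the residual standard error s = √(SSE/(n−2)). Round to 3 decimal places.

s = 2.031

m=20: ŷ = 1.3 + 0.3·20 = 7.3; r = 10.3 − 7.3 = 3
m=30: ŷ = 1.3 + 0.3·30 = 10.3; r = 9.3 − 10.3 = -1
m=40: ŷ = 1.3 + 0.3·40 = 13.3; r = 13.3 − 13.3 = 0
m=50: ŷ = 1.3 + 0.3·50 = 16.3; r = 13.8 − 16.3 = -2.5
m=60: ŷ = 1.3 + 0.3·60 = 19.3; r = 16.3 − 19.3 = -3
m=70: ŷ = 1.3 + 0.3·70 = 22.3; r = 24.8 − 22.3 = 2.5
m=80: ŷ = 1.3 + 0.3·80 = 25.3; r = 24.8 − 25.3 = -0.5
m=90: ŷ = 1.3 + 0.3·90 = 28.3; r = 29.3 − 28.3 = 1
m=100: ŷ = 1.3 + 0.3·100 = 31.3; r = 31.8 − 31.3 = 0.5
m=110: ŷ = 1.3 + 0.3·110 = 34.3; r = 34.3 − 34.3 = 0
SSE = 9 + 1 + 0 + 6.25 + 9 + 6.25 + 0.25 + 1 + 0.25 + 0 = 33
s = √(33/8) = √4.125 ≈ 2.031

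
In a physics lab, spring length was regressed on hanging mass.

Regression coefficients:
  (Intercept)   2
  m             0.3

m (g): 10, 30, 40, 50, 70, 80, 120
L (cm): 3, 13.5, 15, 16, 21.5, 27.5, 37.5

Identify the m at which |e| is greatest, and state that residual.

m=10: ŷ = 2 + 0.3·10 = 5; e = 3 − 5 = -2
m=30: ŷ = 2 + 0.3·30 = 11; e = 13.5 − 11 = 2.5
m=40: ŷ = 2 + 0.3·40 = 14; e = 15 − 14 = 1
m=50: ŷ = 2 + 0.3·50 = 17; e = 16 − 17 = -1
m=70: ŷ = 2 + 0.3·70 = 23; e = 21.5 − 23 = -1.5
m=80: ŷ = 2 + 0.3·80 = 26; e = 27.5 − 26 = 1.5
m=120: ŷ = 2 + 0.3·120 = 38; e = 37.5 − 38 = -0.5
Largest |e| is 2.5 at m = 30, residual 2.5.

m = 30, e = 2.5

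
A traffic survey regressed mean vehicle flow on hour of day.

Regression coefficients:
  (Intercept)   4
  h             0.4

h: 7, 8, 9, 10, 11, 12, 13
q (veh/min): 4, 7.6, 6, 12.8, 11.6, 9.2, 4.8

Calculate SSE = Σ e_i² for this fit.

h=7: ŷ = 4 + 0.4·7 = 6.8; e = 4 − 6.8 = -2.8
h=8: ŷ = 4 + 0.4·8 = 7.2; e = 7.6 − 7.2 = 0.4
h=9: ŷ = 4 + 0.4·9 = 7.6; e = 6 − 7.6 = -1.6
h=10: ŷ = 4 + 0.4·10 = 8; e = 12.8 − 8 = 4.8
h=11: ŷ = 4 + 0.4·11 = 8.4; e = 11.6 − 8.4 = 3.2
h=12: ŷ = 4 + 0.4·12 = 8.8; e = 9.2 − 8.8 = 0.4
h=13: ŷ = 4 + 0.4·13 = 9.2; e = 4.8 − 9.2 = -4.4
SSE = 7.84 + 0.16 + 2.56 + 23.04 + 10.24 + 0.16 + 19.36 = 63.36

SSE = 63.36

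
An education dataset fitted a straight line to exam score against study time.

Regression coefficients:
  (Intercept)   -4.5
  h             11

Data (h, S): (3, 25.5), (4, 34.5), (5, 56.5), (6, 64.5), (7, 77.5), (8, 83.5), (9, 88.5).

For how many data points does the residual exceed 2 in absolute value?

h=3: Ŝ = -4.5 + 11·3 = 28.5; e = 25.5 − 28.5 = -3
h=4: Ŝ = -4.5 + 11·4 = 39.5; e = 34.5 − 39.5 = -5
h=5: Ŝ = -4.5 + 11·5 = 50.5; e = 56.5 − 50.5 = 6
h=6: Ŝ = -4.5 + 11·6 = 61.5; e = 64.5 − 61.5 = 3
h=7: Ŝ = -4.5 + 11·7 = 72.5; e = 77.5 − 72.5 = 5
h=8: Ŝ = -4.5 + 11·8 = 83.5; e = 83.5 − 83.5 = 0
h=9: Ŝ = -4.5 + 11·9 = 94.5; e = 88.5 − 94.5 = -6
|e| > 2: h=3 (|e|=3), h=4 (|e|=5), h=5 (|e|=6), h=6 (|e|=3), h=7 (|e|=5), h=9 (|e|=6) → 6

6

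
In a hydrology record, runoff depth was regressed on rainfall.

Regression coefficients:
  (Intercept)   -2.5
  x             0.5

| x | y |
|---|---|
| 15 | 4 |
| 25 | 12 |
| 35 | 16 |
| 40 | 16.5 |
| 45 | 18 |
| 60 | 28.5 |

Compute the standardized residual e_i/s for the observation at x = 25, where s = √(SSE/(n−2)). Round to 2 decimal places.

x=15: ŷ = -2.5 + 0.5·15 = 5; e = 4 − 5 = -1
x=25: ŷ = -2.5 + 0.5·25 = 10; e = 12 − 10 = 2
x=35: ŷ = -2.5 + 0.5·35 = 15; e = 16 − 15 = 1
x=40: ŷ = -2.5 + 0.5·40 = 17.5; e = 16.5 − 17.5 = -1
x=45: ŷ = -2.5 + 0.5·45 = 20; e = 18 − 20 = -2
x=60: ŷ = -2.5 + 0.5·60 = 27.5; e = 28.5 − 27.5 = 1
SSE = 1 + 4 + 1 + 1 + 4 + 1 = 12
s = √(12/4) = 1.73205
e/s = 2 / 1.73205 = 1.15

1.15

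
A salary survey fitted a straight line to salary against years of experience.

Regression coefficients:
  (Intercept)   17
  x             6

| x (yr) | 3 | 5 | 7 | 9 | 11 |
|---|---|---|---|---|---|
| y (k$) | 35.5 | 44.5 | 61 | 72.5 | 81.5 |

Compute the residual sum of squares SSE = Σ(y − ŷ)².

SSE = 15

x=3: ŷ = 17 + 6·3 = 35; e = 35.5 − 35 = 0.5
x=5: ŷ = 17 + 6·5 = 47; e = 44.5 − 47 = -2.5
x=7: ŷ = 17 + 6·7 = 59; e = 61 − 59 = 2
x=9: ŷ = 17 + 6·9 = 71; e = 72.5 − 71 = 1.5
x=11: ŷ = 17 + 6·11 = 83; e = 81.5 − 83 = -1.5
SSE = 0.25 + 6.25 + 4 + 2.25 + 2.25 = 15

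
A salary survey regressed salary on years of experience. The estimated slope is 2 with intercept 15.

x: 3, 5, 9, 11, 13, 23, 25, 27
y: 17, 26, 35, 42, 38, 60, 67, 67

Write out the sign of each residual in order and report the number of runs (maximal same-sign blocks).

x=3: ŷ = 15 + 2·3 = 21; e = 17 − 21 = -4
x=5: ŷ = 15 + 2·5 = 25; e = 26 − 25 = 1
x=9: ŷ = 15 + 2·9 = 33; e = 35 − 33 = 2
x=11: ŷ = 15 + 2·11 = 37; e = 42 − 37 = 5
x=13: ŷ = 15 + 2·13 = 41; e = 38 − 41 = -3
x=23: ŷ = 15 + 2·23 = 61; e = 60 − 61 = -1
x=25: ŷ = 15 + 2·25 = 65; e = 67 − 65 = 2
x=27: ŷ = 15 + 2·27 = 69; e = 67 − 69 = -2
Signs: − + + + − − + −
Runs: −×1, +×3, −×2, +×1, −×1 → 5

5 runs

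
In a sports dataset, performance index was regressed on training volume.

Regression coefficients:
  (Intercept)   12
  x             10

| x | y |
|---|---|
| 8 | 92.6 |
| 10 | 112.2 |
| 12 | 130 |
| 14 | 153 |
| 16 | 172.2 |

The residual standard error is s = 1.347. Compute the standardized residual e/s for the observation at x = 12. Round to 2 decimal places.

ŷ = 12 + 10·12 = 132
e = 130 − 132 = -2
e/s = -2 / 1.347 = -1.48

-1.48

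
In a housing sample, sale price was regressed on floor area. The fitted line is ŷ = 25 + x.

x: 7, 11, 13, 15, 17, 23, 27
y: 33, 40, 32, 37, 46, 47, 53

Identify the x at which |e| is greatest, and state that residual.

x=7: ŷ = 25 + 7 = 32; e = 33 − 32 = 1
x=11: ŷ = 25 + 11 = 36; e = 40 − 36 = 4
x=13: ŷ = 25 + 13 = 38; e = 32 − 38 = -6
x=15: ŷ = 25 + 15 = 40; e = 37 − 40 = -3
x=17: ŷ = 25 + 17 = 42; e = 46 − 42 = 4
x=23: ŷ = 25 + 23 = 48; e = 47 − 48 = -1
x=27: ŷ = 25 + 27 = 52; e = 53 − 52 = 1
Largest |e| is 6 at x = 13, residual -6.

x = 13, e = -6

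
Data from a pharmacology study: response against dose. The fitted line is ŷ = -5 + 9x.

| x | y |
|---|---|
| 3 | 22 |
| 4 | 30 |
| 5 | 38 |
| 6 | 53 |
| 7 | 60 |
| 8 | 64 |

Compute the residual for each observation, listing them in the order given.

x=3: ŷ = -5 + 9·3 = 22; r = 22 − 22 = 0
x=4: ŷ = -5 + 9·4 = 31; r = 30 − 31 = -1
x=5: ŷ = -5 + 9·5 = 40; r = 38 − 40 = -2
x=6: ŷ = -5 + 9·6 = 49; r = 53 − 49 = 4
x=7: ŷ = -5 + 9·7 = 58; r = 60 − 58 = 2
x=8: ŷ = -5 + 9·8 = 67; r = 64 − 67 = -3

0, -1, -2, 4, 2, -3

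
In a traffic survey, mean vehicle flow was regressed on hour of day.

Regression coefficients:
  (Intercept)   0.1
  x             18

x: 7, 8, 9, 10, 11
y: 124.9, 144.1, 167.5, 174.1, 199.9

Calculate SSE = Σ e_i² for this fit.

x=7: ŷ = 0.1 + 18·7 = 126.1; e = 124.9 − 126.1 = -1.2
x=8: ŷ = 0.1 + 18·8 = 144.1; e = 144.1 − 144.1 = 0
x=9: ŷ = 0.1 + 18·9 = 162.1; e = 167.5 − 162.1 = 5.4
x=10: ŷ = 0.1 + 18·10 = 180.1; e = 174.1 − 180.1 = -6
x=11: ŷ = 0.1 + 18·11 = 198.1; e = 199.9 − 198.1 = 1.8
SSE = 1.44 + 0 + 29.16 + 36 + 3.24 = 69.84

SSE = 69.84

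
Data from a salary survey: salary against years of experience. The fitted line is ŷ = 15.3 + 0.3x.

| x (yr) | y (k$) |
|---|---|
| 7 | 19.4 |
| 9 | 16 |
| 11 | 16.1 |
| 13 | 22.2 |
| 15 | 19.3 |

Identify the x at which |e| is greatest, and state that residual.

x=7: ŷ = 15.3 + 0.3·7 = 17.4; e = 19.4 − 17.4 = 2
x=9: ŷ = 15.3 + 0.3·9 = 18; e = 16 − 18 = -2
x=11: ŷ = 15.3 + 0.3·11 = 18.6; e = 16.1 − 18.6 = -2.5
x=13: ŷ = 15.3 + 0.3·13 = 19.2; e = 22.2 − 19.2 = 3
x=15: ŷ = 15.3 + 0.3·15 = 19.8; e = 19.3 − 19.8 = -0.5
Largest |e| is 3 at x = 13, residual 3.

x = 13, e = 3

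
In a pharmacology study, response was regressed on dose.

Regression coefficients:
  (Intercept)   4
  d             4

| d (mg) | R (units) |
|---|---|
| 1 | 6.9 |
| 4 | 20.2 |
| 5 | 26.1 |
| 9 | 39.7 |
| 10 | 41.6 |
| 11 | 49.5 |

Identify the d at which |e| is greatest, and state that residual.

d=1: R̂ = 4 + 4·1 = 8; e = 6.9 − 8 = -1.1
d=4: R̂ = 4 + 4·4 = 20; e = 20.2 − 20 = 0.2
d=5: R̂ = 4 + 4·5 = 24; e = 26.1 − 24 = 2.1
d=9: R̂ = 4 + 4·9 = 40; e = 39.7 − 40 = -0.3
d=10: R̂ = 4 + 4·10 = 44; e = 41.6 − 44 = -2.4
d=11: R̂ = 4 + 4·11 = 48; e = 49.5 − 48 = 1.5
Largest |e| is 2.4 at d = 10, residual -2.4.

d = 10, e = -2.4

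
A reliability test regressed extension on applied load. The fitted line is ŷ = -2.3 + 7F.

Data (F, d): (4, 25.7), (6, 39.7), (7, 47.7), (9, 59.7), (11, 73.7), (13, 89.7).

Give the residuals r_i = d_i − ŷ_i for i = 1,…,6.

0, 0, 1, -1, -1, 1

F=4: ŷ = -2.3 + 7·4 = 25.7; r = 25.7 − 25.7 = 0
F=6: ŷ = -2.3 + 7·6 = 39.7; r = 39.7 − 39.7 = 0
F=7: ŷ = -2.3 + 7·7 = 46.7; r = 47.7 − 46.7 = 1
F=9: ŷ = -2.3 + 7·9 = 60.7; r = 59.7 − 60.7 = -1
F=11: ŷ = -2.3 + 7·11 = 74.7; r = 73.7 − 74.7 = -1
F=13: ŷ = -2.3 + 7·13 = 88.7; r = 89.7 − 88.7 = 1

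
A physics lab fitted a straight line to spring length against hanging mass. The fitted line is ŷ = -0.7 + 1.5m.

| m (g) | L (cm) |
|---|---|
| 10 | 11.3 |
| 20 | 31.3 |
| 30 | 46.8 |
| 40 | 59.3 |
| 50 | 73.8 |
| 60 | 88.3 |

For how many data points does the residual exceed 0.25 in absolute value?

5

m=10: ŷ = -0.7 + 1.5·10 = 14.3; r = 11.3 − 14.3 = -3
m=20: ŷ = -0.7 + 1.5·20 = 29.3; r = 31.3 − 29.3 = 2
m=30: ŷ = -0.7 + 1.5·30 = 44.3; r = 46.8 − 44.3 = 2.5
m=40: ŷ = -0.7 + 1.5·40 = 59.3; r = 59.3 − 59.3 = 0
m=50: ŷ = -0.7 + 1.5·50 = 74.3; r = 73.8 − 74.3 = -0.5
m=60: ŷ = -0.7 + 1.5·60 = 89.3; r = 88.3 − 89.3 = -1
|r| > 0.25: m=10 (|r|=3), m=20 (|r|=2), m=30 (|r|=2.5), m=50 (|r|=0.5), m=60 (|r|=1) → 5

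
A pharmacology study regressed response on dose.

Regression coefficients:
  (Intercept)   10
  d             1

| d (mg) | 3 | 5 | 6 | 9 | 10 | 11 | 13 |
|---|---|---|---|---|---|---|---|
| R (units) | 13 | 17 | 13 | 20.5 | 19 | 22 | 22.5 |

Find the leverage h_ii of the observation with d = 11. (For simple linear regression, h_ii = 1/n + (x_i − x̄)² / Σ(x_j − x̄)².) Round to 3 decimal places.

d̄ = (3 + 5 + 6 + 9 + 10 + 11 + 13)/7 = 8.14286
Σ(d − d̄)² = 26.449 + 9.87755 + 4.59184 + 0.734694 + 3.44898 + 8.16327 + 23.5918 = 76.8571
h = 1/7 + (2.85714)²/76.8571 = 0.142857 + 0.106213 = 0.249

h = 0.249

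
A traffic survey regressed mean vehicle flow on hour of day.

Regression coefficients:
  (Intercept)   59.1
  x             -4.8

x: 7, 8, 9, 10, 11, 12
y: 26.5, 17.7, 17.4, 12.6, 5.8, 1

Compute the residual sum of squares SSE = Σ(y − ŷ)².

x=7: ŷ = 59.1 − 4.8·7 = 25.5; e = 26.5 − 25.5 = 1
x=8: ŷ = 59.1 − 4.8·8 = 20.7; e = 17.7 − 20.7 = -3
x=9: ŷ = 59.1 − 4.8·9 = 15.9; e = 17.4 − 15.9 = 1.5
x=10: ŷ = 59.1 − 4.8·10 = 11.1; e = 12.6 − 11.1 = 1.5
x=11: ŷ = 59.1 − 4.8·11 = 6.3; e = 5.8 − 6.3 = -0.5
x=12: ŷ = 59.1 − 4.8·12 = 1.5; e = 1 − 1.5 = -0.5
SSE = 1 + 9 + 2.25 + 2.25 + 0.25 + 0.25 = 15

SSE = 15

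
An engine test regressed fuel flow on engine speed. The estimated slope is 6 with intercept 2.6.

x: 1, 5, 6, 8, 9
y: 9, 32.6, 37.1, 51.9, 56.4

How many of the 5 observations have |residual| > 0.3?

x=1: ŷ = 2.6 + 6·1 = 8.6; e = 9 − 8.6 = 0.4
x=5: ŷ = 2.6 + 6·5 = 32.6; e = 32.6 − 32.6 = 0
x=6: ŷ = 2.6 + 6·6 = 38.6; e = 37.1 − 38.6 = -1.5
x=8: ŷ = 2.6 + 6·8 = 50.6; e = 51.9 − 50.6 = 1.3
x=9: ŷ = 2.6 + 6·9 = 56.6; e = 56.4 − 56.6 = -0.2
|e| > 0.3: x=1 (|e|=0.4), x=6 (|e|=1.5), x=8 (|e|=1.3) → 3

3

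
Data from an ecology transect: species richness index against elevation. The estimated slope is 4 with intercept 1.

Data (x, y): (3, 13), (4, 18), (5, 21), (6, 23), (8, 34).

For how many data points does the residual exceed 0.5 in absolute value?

x=3: ŷ = 1 + 4·3 = 13; r = 13 − 13 = 0
x=4: ŷ = 1 + 4·4 = 17; r = 18 − 17 = 1
x=5: ŷ = 1 + 4·5 = 21; r = 21 − 21 = 0
x=6: ŷ = 1 + 4·6 = 25; r = 23 − 25 = -2
x=8: ŷ = 1 + 4·8 = 33; r = 34 − 33 = 1
|r| > 0.5: x=4 (|r|=1), x=6 (|r|=2), x=8 (|r|=1) → 3

3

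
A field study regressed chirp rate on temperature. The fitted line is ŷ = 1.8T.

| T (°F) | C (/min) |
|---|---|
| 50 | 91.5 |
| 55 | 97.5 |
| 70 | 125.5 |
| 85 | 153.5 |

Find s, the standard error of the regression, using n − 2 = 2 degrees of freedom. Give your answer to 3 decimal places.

T=50: ŷ = 1.8·50 = 90; r = 91.5 − 90 = 1.5
T=55: ŷ = 1.8·55 = 99; r = 97.5 − 99 = -1.5
T=70: ŷ = 1.8·70 = 126; r = 125.5 − 126 = -0.5
T=85: ŷ = 1.8·85 = 153; r = 153.5 − 153 = 0.5
SSE = 2.25 + 2.25 + 0.25 + 0.25 = 5
s = √(5/2) = √2.5 ≈ 1.581

s = 1.581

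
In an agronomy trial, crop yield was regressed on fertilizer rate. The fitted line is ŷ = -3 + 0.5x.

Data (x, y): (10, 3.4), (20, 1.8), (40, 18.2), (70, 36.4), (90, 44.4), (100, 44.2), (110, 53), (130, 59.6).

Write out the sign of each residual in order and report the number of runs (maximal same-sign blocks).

x=10: ŷ = -3 + 0.5·10 = 2; r = 3.4 − 2 = 1.4
x=20: ŷ = -3 + 0.5·20 = 7; r = 1.8 − 7 = -5.2
x=40: ŷ = -3 + 0.5·40 = 17; r = 18.2 − 17 = 1.2
x=70: ŷ = -3 + 0.5·70 = 32; r = 36.4 − 32 = 4.4
x=90: ŷ = -3 + 0.5·90 = 42; r = 44.4 − 42 = 2.4
x=100: ŷ = -3 + 0.5·100 = 47; r = 44.2 − 47 = -2.8
x=110: ŷ = -3 + 0.5·110 = 52; r = 53 − 52 = 1
x=130: ŷ = -3 + 0.5·130 = 62; r = 59.6 − 62 = -2.4
Signs: + − + + + − + −
Runs: +×1, −×1, +×3, −×1, +×1, −×1 → 6

6 runs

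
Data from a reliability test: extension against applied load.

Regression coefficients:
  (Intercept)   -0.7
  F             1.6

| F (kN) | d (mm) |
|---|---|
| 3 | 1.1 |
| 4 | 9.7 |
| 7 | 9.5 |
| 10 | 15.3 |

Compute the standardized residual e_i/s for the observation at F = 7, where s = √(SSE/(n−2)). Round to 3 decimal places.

-0.277

F=3: ŷ = -0.7 + 1.6·3 = 4.1; e = 1.1 − 4.1 = -3
F=4: ŷ = -0.7 + 1.6·4 = 5.7; e = 9.7 − 5.7 = 4
F=7: ŷ = -0.7 + 1.6·7 = 10.5; e = 9.5 − 10.5 = -1
F=10: ŷ = -0.7 + 1.6·10 = 15.3; e = 15.3 − 15.3 = 0
SSE = 9 + 16 + 1 + 0 = 26
s = √(26/2) = 3.60555
e/s = -1 / 3.60555 = -0.277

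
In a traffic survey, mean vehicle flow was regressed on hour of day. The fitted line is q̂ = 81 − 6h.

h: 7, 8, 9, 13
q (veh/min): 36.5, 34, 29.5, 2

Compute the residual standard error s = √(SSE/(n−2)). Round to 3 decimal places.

h=7: q̂ = 81 − 6·7 = 39; e = 36.5 − 39 = -2.5
h=8: q̂ = 81 − 6·8 = 33; e = 34 − 33 = 1
h=9: q̂ = 81 − 6·9 = 27; e = 29.5 − 27 = 2.5
h=13: q̂ = 81 − 6·13 = 3; e = 2 − 3 = -1
SSE = 6.25 + 1 + 6.25 + 1 = 14.5
s = √(14.5/2) = √7.25 ≈ 2.693

s = 2.693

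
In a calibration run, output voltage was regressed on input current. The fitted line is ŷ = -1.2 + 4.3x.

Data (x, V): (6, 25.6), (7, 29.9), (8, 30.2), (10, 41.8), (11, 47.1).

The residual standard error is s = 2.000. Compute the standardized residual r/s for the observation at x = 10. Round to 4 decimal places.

ŷ = -1.2 + 4.3·10 = 41.8
r = 41.8 − 41.8 = 0
r/s = 0 / 2.000 = 0.0000

0.0000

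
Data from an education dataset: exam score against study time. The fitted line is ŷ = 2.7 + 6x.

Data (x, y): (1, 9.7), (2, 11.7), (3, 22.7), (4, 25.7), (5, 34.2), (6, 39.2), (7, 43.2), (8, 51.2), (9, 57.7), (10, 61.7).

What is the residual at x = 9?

ŷ = 2.7 + 6·9 = 56.7
r = 57.7 − 56.7 = 1

r = 1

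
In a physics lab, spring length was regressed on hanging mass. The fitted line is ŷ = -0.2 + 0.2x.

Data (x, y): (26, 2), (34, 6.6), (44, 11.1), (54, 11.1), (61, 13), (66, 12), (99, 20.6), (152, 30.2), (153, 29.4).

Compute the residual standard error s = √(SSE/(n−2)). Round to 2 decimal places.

s = 1.67

x=26: ŷ = -0.2 + 0.2·26 = 5; e = 2 − 5 = -3
x=34: ŷ = -0.2 + 0.2·34 = 6.6; e = 6.6 − 6.6 = 0
x=44: ŷ = -0.2 + 0.2·44 = 8.6; e = 11.1 − 8.6 = 2.5
x=54: ŷ = -0.2 + 0.2·54 = 10.6; e = 11.1 − 10.6 = 0.5
x=61: ŷ = -0.2 + 0.2·61 = 12; e = 13 − 12 = 1
x=66: ŷ = -0.2 + 0.2·66 = 13; e = 12 − 13 = -1
x=99: ŷ = -0.2 + 0.2·99 = 19.6; e = 20.6 − 19.6 = 1
x=152: ŷ = -0.2 + 0.2·152 = 30.2; e = 30.2 − 30.2 = 0
x=153: ŷ = -0.2 + 0.2·153 = 30.4; e = 29.4 − 30.4 = -1
SSE = 9 + 0 + 6.25 + 0.25 + 1 + 1 + 1 + 0 + 1 = 19.5
s = √(19.5/7) = √2.78571 ≈ 1.67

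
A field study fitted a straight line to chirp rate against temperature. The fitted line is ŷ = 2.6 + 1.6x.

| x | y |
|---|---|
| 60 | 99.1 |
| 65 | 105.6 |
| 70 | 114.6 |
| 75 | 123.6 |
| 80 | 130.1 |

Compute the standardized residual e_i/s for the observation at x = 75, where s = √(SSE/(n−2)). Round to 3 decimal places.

1.095

x=60: ŷ = 2.6 + 1.6·60 = 98.6; e = 99.1 − 98.6 = 0.5
x=65: ŷ = 2.6 + 1.6·65 = 106.6; e = 105.6 − 106.6 = -1
x=70: ŷ = 2.6 + 1.6·70 = 114.6; e = 114.6 − 114.6 = 0
x=75: ŷ = 2.6 + 1.6·75 = 122.6; e = 123.6 − 122.6 = 1
x=80: ŷ = 2.6 + 1.6·80 = 130.6; e = 130.1 − 130.6 = -0.5
SSE = 0.25 + 1 + 0 + 1 + 0.25 = 2.5
s = √(2.5/3) = 0.912871
e/s = 1 / 0.912871 = 1.095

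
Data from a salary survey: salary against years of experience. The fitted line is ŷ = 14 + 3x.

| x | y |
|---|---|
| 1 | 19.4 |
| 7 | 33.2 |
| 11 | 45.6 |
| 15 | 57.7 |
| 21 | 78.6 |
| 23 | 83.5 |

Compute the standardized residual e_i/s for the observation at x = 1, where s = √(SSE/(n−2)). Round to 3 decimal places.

x=1: ŷ = 14 + 3·1 = 17; e = 19.4 − 17 = 2.4
x=7: ŷ = 14 + 3·7 = 35; e = 33.2 − 35 = -1.8
x=11: ŷ = 14 + 3·11 = 47; e = 45.6 − 47 = -1.4
x=15: ŷ = 14 + 3·15 = 59; e = 57.7 − 59 = -1.3
x=21: ŷ = 14 + 3·21 = 77; e = 78.6 − 77 = 1.6
x=23: ŷ = 14 + 3·23 = 83; e = 83.5 − 83 = 0.5
SSE = 5.76 + 3.24 + 1.96 + 1.69 + 2.56 + 0.25 = 15.46
s = √(15.46/4) = 1.96596
e/s = 2.4 / 1.96596 = 1.221

1.221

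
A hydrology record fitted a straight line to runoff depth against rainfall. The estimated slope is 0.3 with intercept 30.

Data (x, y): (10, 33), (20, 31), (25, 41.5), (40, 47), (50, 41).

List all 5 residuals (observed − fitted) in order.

x=10: ŷ = 30 + 0.3·10 = 33; r = 33 − 33 = 0
x=20: ŷ = 30 + 0.3·20 = 36; r = 31 − 36 = -5
x=25: ŷ = 30 + 0.3·25 = 37.5; r = 41.5 − 37.5 = 4
x=40: ŷ = 30 + 0.3·40 = 42; r = 47 − 42 = 5
x=50: ŷ = 30 + 0.3·50 = 45; r = 41 − 45 = -4

0, -5, 4, 5, -4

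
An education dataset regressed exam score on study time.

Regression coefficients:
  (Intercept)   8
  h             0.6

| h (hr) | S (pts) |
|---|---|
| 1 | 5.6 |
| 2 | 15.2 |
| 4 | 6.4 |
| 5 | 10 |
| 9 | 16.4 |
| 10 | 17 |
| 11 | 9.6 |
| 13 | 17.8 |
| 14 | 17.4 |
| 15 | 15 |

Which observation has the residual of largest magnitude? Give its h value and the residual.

h = 2, e = 6

h=1: ŷ = 8 + 0.6·1 = 8.6; e = 5.6 − 8.6 = -3
h=2: ŷ = 8 + 0.6·2 = 9.2; e = 15.2 − 9.2 = 6
h=4: ŷ = 8 + 0.6·4 = 10.4; e = 6.4 − 10.4 = -4
h=5: ŷ = 8 + 0.6·5 = 11; e = 10 − 11 = -1
h=9: ŷ = 8 + 0.6·9 = 13.4; e = 16.4 − 13.4 = 3
h=10: ŷ = 8 + 0.6·10 = 14; e = 17 − 14 = 3
h=11: ŷ = 8 + 0.6·11 = 14.6; e = 9.6 − 14.6 = -5
h=13: ŷ = 8 + 0.6·13 = 15.8; e = 17.8 − 15.8 = 2
h=14: ŷ = 8 + 0.6·14 = 16.4; e = 17.4 − 16.4 = 1
h=15: ŷ = 8 + 0.6·15 = 17; e = 15 − 17 = -2
Largest |e| is 6 at h = 2, residual 6.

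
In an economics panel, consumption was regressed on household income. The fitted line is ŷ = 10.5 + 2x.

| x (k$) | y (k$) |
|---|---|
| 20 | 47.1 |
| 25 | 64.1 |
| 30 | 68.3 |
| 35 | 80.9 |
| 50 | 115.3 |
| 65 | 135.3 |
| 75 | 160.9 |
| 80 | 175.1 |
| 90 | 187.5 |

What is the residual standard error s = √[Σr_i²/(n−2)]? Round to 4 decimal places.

x=20: ŷ = 10.5 + 2·20 = 50.5; r = 47.1 − 50.5 = -3.4
x=25: ŷ = 10.5 + 2·25 = 60.5; r = 64.1 − 60.5 = 3.6
x=30: ŷ = 10.5 + 2·30 = 70.5; r = 68.3 − 70.5 = -2.2
x=35: ŷ = 10.5 + 2·35 = 80.5; r = 80.9 − 80.5 = 0.4
x=50: ŷ = 10.5 + 2·50 = 110.5; r = 115.3 − 110.5 = 4.8
x=65: ŷ = 10.5 + 2·65 = 140.5; r = 135.3 − 140.5 = -5.2
x=75: ŷ = 10.5 + 2·75 = 160.5; r = 160.9 − 160.5 = 0.4
x=80: ŷ = 10.5 + 2·80 = 170.5; r = 175.1 − 170.5 = 4.6
x=90: ŷ = 10.5 + 2·90 = 190.5; r = 187.5 − 190.5 = -3
SSE = 11.56 + 12.96 + 4.84 + 0.16 + 23.04 + 27.04 + 0.16 + 21.16 + 9 = 109.92
s = √(109.92/7) = √15.7029 ≈ 3.9627

s = 3.9627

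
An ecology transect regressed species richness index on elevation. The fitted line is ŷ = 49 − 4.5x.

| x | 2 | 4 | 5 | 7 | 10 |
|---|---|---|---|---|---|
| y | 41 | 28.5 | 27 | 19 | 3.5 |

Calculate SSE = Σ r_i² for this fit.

x=2: ŷ = 49 − 4.5·2 = 40; r = 41 − 40 = 1
x=4: ŷ = 49 − 4.5·4 = 31; r = 28.5 − 31 = -2.5
x=5: ŷ = 49 − 4.5·5 = 26.5; r = 27 − 26.5 = 0.5
x=7: ŷ = 49 − 4.5·7 = 17.5; r = 19 − 17.5 = 1.5
x=10: ŷ = 49 − 4.5·10 = 4; r = 3.5 − 4 = -0.5
SSE = 1 + 6.25 + 0.25 + 2.25 + 0.25 = 10

SSE = 10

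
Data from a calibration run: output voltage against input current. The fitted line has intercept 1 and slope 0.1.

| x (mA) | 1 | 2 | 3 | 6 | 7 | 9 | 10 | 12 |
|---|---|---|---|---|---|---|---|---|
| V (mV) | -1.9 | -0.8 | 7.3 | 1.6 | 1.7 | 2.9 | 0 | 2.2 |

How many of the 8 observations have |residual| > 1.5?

4

x=1: ŷ = 1 + 0.1·1 = 1.1; r = -1.9 − 1.1 = -3
x=2: ŷ = 1 + 0.1·2 = 1.2; r = -0.8 − 1.2 = -2
x=3: ŷ = 1 + 0.1·3 = 1.3; r = 7.3 − 1.3 = 6
x=6: ŷ = 1 + 0.1·6 = 1.6; r = 1.6 − 1.6 = 0
x=7: ŷ = 1 + 0.1·7 = 1.7; r = 1.7 − 1.7 = 0
x=9: ŷ = 1 + 0.1·9 = 1.9; r = 2.9 − 1.9 = 1
x=10: ŷ = 1 + 0.1·10 = 2; r = 0 − 2 = -2
x=12: ŷ = 1 + 0.1·12 = 2.2; r = 2.2 − 2.2 = 0
|r| > 1.5: x=1 (|r|=3), x=2 (|r|=2), x=3 (|r|=6), x=10 (|r|=2) → 4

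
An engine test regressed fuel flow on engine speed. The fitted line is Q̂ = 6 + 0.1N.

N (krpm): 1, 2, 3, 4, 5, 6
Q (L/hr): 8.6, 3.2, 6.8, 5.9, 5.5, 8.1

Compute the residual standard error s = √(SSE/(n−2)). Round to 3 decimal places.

s = 2.179

N=1: Q̂ = 6 + 0.1·1 = 6.1; e = 8.6 − 6.1 = 2.5
N=2: Q̂ = 6 + 0.1·2 = 6.2; e = 3.2 − 6.2 = -3
N=3: Q̂ = 6 + 0.1·3 = 6.3; e = 6.8 − 6.3 = 0.5
N=4: Q̂ = 6 + 0.1·4 = 6.4; e = 5.9 − 6.4 = -0.5
N=5: Q̂ = 6 + 0.1·5 = 6.5; e = 5.5 − 6.5 = -1
N=6: Q̂ = 6 + 0.1·6 = 6.6; e = 8.1 − 6.6 = 1.5
SSE = 6.25 + 9 + 0.25 + 0.25 + 1 + 2.25 = 19
s = √(19/4) = √4.75 ≈ 2.179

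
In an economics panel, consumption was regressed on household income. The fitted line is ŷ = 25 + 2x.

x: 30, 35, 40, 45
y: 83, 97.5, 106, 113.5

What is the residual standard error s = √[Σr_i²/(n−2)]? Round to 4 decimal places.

s = 2.5981

x=30: ŷ = 25 + 2·30 = 85; r = 83 − 85 = -2
x=35: ŷ = 25 + 2·35 = 95; r = 97.5 − 95 = 2.5
x=40: ŷ = 25 + 2·40 = 105; r = 106 − 105 = 1
x=45: ŷ = 25 + 2·45 = 115; r = 113.5 − 115 = -1.5
SSE = 4 + 6.25 + 1 + 2.25 = 13.5
s = √(13.5/2) = √6.75 ≈ 2.5981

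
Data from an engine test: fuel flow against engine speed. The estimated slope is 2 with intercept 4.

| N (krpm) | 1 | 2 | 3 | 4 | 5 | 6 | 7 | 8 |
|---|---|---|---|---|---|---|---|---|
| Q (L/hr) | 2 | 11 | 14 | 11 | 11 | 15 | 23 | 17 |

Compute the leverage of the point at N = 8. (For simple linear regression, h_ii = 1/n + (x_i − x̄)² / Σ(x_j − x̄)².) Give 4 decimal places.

N̄ = (1 + 2 + 3 + 4 + 5 + 6 + 7 + 8)/8 = 4.5
Σ(N − N̄)² = 12.25 + 6.25 + 2.25 + 0.25 + 0.25 + 2.25 + 6.25 + 12.25 = 42
h = 1/8 + (3.5)²/42 = 0.125 + 0.291667 = 0.4167

h = 0.4167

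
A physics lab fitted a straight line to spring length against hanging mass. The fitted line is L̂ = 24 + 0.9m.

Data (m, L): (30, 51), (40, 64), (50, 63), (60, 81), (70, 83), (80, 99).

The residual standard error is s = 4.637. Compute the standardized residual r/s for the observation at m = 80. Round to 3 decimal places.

L̂ = 24 + 0.9·80 = 96
r = 99 − 96 = 3
r/s = 3 / 4.637 = 0.647

0.647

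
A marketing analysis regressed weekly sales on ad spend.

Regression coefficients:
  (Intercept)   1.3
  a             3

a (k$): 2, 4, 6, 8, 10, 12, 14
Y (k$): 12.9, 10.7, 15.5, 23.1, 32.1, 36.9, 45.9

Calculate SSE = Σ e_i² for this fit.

a=2: Ŷ = 1.3 + 3·2 = 7.3; e = 12.9 − 7.3 = 5.6
a=4: Ŷ = 1.3 + 3·4 = 13.3; e = 10.7 − 13.3 = -2.6
a=6: Ŷ = 1.3 + 3·6 = 19.3; e = 15.5 − 19.3 = -3.8
a=8: Ŷ = 1.3 + 3·8 = 25.3; e = 23.1 − 25.3 = -2.2
a=10: Ŷ = 1.3 + 3·10 = 31.3; e = 32.1 − 31.3 = 0.8
a=12: Ŷ = 1.3 + 3·12 = 37.3; e = 36.9 − 37.3 = -0.4
a=14: Ŷ = 1.3 + 3·14 = 43.3; e = 45.9 − 43.3 = 2.6
SSE = 31.36 + 6.76 + 14.44 + 4.84 + 0.64 + 0.16 + 6.76 = 64.96

SSE = 64.96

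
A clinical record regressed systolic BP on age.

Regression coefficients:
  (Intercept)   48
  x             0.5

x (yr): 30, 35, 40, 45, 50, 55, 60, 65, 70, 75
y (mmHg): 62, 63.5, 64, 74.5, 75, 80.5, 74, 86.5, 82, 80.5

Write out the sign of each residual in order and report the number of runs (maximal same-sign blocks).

x=30: ŷ = 48 + 0.5·30 = 63; e = 62 − 63 = -1
x=35: ŷ = 48 + 0.5·35 = 65.5; e = 63.5 − 65.5 = -2
x=40: ŷ = 48 + 0.5·40 = 68; e = 64 − 68 = -4
x=45: ŷ = 48 + 0.5·45 = 70.5; e = 74.5 − 70.5 = 4
x=50: ŷ = 48 + 0.5·50 = 73; e = 75 − 73 = 2
x=55: ŷ = 48 + 0.5·55 = 75.5; e = 80.5 − 75.5 = 5
x=60: ŷ = 48 + 0.5·60 = 78; e = 74 − 78 = -4
x=65: ŷ = 48 + 0.5·65 = 80.5; e = 86.5 − 80.5 = 6
x=70: ŷ = 48 + 0.5·70 = 83; e = 82 − 83 = -1
x=75: ŷ = 48 + 0.5·75 = 85.5; e = 80.5 − 85.5 = -5
Signs: − − − + + + − + − −
Runs: −×3, +×3, −×1, +×1, −×2 → 5

5 runs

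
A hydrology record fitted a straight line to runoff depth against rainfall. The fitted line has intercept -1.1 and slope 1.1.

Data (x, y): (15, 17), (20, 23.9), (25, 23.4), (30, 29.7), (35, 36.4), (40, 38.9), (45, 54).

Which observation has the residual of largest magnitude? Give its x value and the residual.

x=15: ŷ = -1.1 + 1.1·15 = 15.4; r = 17 − 15.4 = 1.6
x=20: ŷ = -1.1 + 1.1·20 = 20.9; r = 23.9 − 20.9 = 3
x=25: ŷ = -1.1 + 1.1·25 = 26.4; r = 23.4 − 26.4 = -3
x=30: ŷ = -1.1 + 1.1·30 = 31.9; r = 29.7 − 31.9 = -2.2
x=35: ŷ = -1.1 + 1.1·35 = 37.4; r = 36.4 − 37.4 = -1
x=40: ŷ = -1.1 + 1.1·40 = 42.9; r = 38.9 − 42.9 = -4
x=45: ŷ = -1.1 + 1.1·45 = 48.4; r = 54 − 48.4 = 5.6
Largest |r| is 5.6 at x = 45, residual 5.6.

x = 45, r = 5.6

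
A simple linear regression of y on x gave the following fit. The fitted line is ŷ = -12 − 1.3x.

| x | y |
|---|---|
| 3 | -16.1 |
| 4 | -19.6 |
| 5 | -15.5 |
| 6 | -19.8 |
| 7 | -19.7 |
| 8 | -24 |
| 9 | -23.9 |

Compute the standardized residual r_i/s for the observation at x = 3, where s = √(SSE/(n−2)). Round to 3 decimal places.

x=3: ŷ = -12 − 1.3·3 = -15.9; r = -16.1 − (-15.9) = -0.2
x=4: ŷ = -12 − 1.3·4 = -17.2; r = -19.6 − (-17.2) = -2.4
x=5: ŷ = -12 − 1.3·5 = -18.5; r = -15.5 − (-18.5) = 3
x=6: ŷ = -12 − 1.3·6 = -19.8; r = -19.8 − (-19.8) = 0
x=7: ŷ = -12 − 1.3·7 = -21.1; r = -19.7 − (-21.1) = 1.4
x=8: ŷ = -12 − 1.3·8 = -22.4; r = -24 − (-22.4) = -1.6
x=9: ŷ = -12 − 1.3·9 = -23.7; r = -23.9 − (-23.7) = -0.2
SSE = 0.04 + 5.76 + 9 + 0 + 1.96 + 2.56 + 0.04 = 19.36
s = √(19.36/5) = 1.96774
r/s = -0.2 / 1.96774 = -0.102

-0.102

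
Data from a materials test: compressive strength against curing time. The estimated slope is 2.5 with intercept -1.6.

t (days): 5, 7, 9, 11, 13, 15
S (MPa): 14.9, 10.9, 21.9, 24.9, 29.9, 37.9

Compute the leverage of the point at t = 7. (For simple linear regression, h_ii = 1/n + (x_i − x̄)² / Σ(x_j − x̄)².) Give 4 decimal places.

h = 0.2952

t̄ = (5 + 7 + 9 + 11 + 13 + 15)/6 = 10
Σ(t − t̄)² = 25 + 9 + 1 + 1 + 9 + 25 = 70
h = 1/6 + (-3)²/70 = 0.166667 + 0.128571 = 0.2952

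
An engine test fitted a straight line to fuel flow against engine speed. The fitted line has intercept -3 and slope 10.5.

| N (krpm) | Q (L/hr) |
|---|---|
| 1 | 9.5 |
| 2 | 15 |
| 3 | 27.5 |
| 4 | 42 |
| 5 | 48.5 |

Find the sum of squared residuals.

N=1: Q̂ = -3 + 10.5·1 = 7.5; e = 9.5 − 7.5 = 2
N=2: Q̂ = -3 + 10.5·2 = 18; e = 15 − 18 = -3
N=3: Q̂ = -3 + 10.5·3 = 28.5; e = 27.5 − 28.5 = -1
N=4: Q̂ = -3 + 10.5·4 = 39; e = 42 − 39 = 3
N=5: Q̂ = -3 + 10.5·5 = 49.5; e = 48.5 − 49.5 = -1
SSE = 4 + 9 + 1 + 9 + 1 = 24

SSE = 24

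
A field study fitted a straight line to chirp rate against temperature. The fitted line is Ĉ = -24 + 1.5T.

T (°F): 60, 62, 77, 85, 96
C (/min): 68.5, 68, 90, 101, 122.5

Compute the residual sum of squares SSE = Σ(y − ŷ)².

SSE = 22

T=60: Ĉ = -24 + 1.5·60 = 66; e = 68.5 − 66 = 2.5
T=62: Ĉ = -24 + 1.5·62 = 69; e = 68 − 69 = -1
T=77: Ĉ = -24 + 1.5·77 = 91.5; e = 90 − 91.5 = -1.5
T=85: Ĉ = -24 + 1.5·85 = 103.5; e = 101 − 103.5 = -2.5
T=96: Ĉ = -24 + 1.5·96 = 120; e = 122.5 − 120 = 2.5
SSE = 6.25 + 1 + 2.25 + 6.25 + 6.25 = 22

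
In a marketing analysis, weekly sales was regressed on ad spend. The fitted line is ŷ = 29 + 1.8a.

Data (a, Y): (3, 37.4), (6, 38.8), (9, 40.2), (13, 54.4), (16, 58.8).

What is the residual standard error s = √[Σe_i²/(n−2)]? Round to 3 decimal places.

s = 3.651

a=3: ŷ = 29 + 1.8·3 = 34.4; e = 37.4 − 34.4 = 3
a=6: ŷ = 29 + 1.8·6 = 39.8; e = 38.8 − 39.8 = -1
a=9: ŷ = 29 + 1.8·9 = 45.2; e = 40.2 − 45.2 = -5
a=13: ŷ = 29 + 1.8·13 = 52.4; e = 54.4 − 52.4 = 2
a=16: ŷ = 29 + 1.8·16 = 57.8; e = 58.8 − 57.8 = 1
SSE = 9 + 1 + 25 + 4 + 1 = 40
s = √(40/3) = √13.3333 ≈ 3.651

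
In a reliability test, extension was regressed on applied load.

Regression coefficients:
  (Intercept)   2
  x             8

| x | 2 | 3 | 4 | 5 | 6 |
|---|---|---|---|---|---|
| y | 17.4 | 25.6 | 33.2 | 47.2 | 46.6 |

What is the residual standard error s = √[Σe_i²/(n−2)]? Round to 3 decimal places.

s = 3.641

x=2: ŷ = 2 + 8·2 = 18; e = 17.4 − 18 = -0.6
x=3: ŷ = 2 + 8·3 = 26; e = 25.6 − 26 = -0.4
x=4: ŷ = 2 + 8·4 = 34; e = 33.2 − 34 = -0.8
x=5: ŷ = 2 + 8·5 = 42; e = 47.2 − 42 = 5.2
x=6: ŷ = 2 + 8·6 = 50; e = 46.6 − 50 = -3.4
SSE = 0.36 + 0.16 + 0.64 + 27.04 + 11.56 = 39.76
s = √(39.76/3) = √13.2533 ≈ 3.641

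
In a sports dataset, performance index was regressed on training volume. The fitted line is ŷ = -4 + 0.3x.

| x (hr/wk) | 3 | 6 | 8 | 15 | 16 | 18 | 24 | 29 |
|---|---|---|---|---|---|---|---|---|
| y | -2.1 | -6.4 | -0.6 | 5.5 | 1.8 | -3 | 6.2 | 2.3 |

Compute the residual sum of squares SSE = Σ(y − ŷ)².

x=3: ŷ = -4 + 0.3·3 = -3.1; e = -2.1 − (-3.1) = 1
x=6: ŷ = -4 + 0.3·6 = -2.2; e = -6.4 − (-2.2) = -4.2
x=8: ŷ = -4 + 0.3·8 = -1.6; e = -0.6 − (-1.6) = 1
x=15: ŷ = -4 + 0.3·15 = 0.5; e = 5.5 − 0.5 = 5
x=16: ŷ = -4 + 0.3·16 = 0.8; e = 1.8 − 0.8 = 1
x=18: ŷ = -4 + 0.3·18 = 1.4; e = -3 − 1.4 = -4.4
x=24: ŷ = -4 + 0.3·24 = 3.2; e = 6.2 − 3.2 = 3
x=29: ŷ = -4 + 0.3·29 = 4.7; e = 2.3 − 4.7 = -2.4
SSE = 1 + 17.64 + 1 + 25 + 1 + 19.36 + 9 + 5.76 = 79.76

SSE = 79.76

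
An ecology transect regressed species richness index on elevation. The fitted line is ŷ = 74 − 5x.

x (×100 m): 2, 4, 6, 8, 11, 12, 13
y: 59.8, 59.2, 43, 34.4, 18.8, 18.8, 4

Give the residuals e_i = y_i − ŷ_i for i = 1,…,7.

-4.2, 5.2, -1, 0.4, -0.2, 4.8, -5

x=2: ŷ = 74 − 5·2 = 64; e = 59.8 − 64 = -4.2
x=4: ŷ = 74 − 5·4 = 54; e = 59.2 − 54 = 5.2
x=6: ŷ = 74 − 5·6 = 44; e = 43 − 44 = -1
x=8: ŷ = 74 − 5·8 = 34; e = 34.4 − 34 = 0.4
x=11: ŷ = 74 − 5·11 = 19; e = 18.8 − 19 = -0.2
x=12: ŷ = 74 − 5·12 = 14; e = 18.8 − 14 = 4.8
x=13: ŷ = 74 − 5·13 = 9; e = 4 − 9 = -5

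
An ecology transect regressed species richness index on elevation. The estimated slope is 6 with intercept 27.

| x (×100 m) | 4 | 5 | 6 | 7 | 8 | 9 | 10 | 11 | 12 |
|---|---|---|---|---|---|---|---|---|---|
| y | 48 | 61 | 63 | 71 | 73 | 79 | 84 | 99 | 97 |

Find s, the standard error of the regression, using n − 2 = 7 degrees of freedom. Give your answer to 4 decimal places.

x=4: ŷ = 27 + 6·4 = 51; r = 48 − 51 = -3
x=5: ŷ = 27 + 6·5 = 57; r = 61 − 57 = 4
x=6: ŷ = 27 + 6·6 = 63; r = 63 − 63 = 0
x=7: ŷ = 27 + 6·7 = 69; r = 71 − 69 = 2
x=8: ŷ = 27 + 6·8 = 75; r = 73 − 75 = -2
x=9: ŷ = 27 + 6·9 = 81; r = 79 − 81 = -2
x=10: ŷ = 27 + 6·10 = 87; r = 84 − 87 = -3
x=11: ŷ = 27 + 6·11 = 93; r = 99 − 93 = 6
x=12: ŷ = 27 + 6·12 = 99; r = 97 − 99 = -2
SSE = 9 + 16 + 0 + 4 + 4 + 4 + 9 + 36 + 4 = 86
s = √(86/7) = √12.2857 ≈ 3.5051

s = 3.5051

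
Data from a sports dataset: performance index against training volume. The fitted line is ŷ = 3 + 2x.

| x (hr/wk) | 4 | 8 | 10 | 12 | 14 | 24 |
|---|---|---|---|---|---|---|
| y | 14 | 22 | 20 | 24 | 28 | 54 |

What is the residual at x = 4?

ŷ = 3 + 2·4 = 11
e = 14 − 11 = 3

e = 3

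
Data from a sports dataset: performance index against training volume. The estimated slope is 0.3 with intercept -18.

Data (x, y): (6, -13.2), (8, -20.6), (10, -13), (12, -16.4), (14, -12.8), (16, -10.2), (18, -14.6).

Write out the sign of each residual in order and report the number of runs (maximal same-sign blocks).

6 runs

x=6: ŷ = -18 + 0.3·6 = -16.2; e = -13.2 − (-16.2) = 3
x=8: ŷ = -18 + 0.3·8 = -15.6; e = -20.6 − (-15.6) = -5
x=10: ŷ = -18 + 0.3·10 = -15; e = -13 − (-15) = 2
x=12: ŷ = -18 + 0.3·12 = -14.4; e = -16.4 − (-14.4) = -2
x=14: ŷ = -18 + 0.3·14 = -13.8; e = -12.8 − (-13.8) = 1
x=16: ŷ = -18 + 0.3·16 = -13.2; e = -10.2 − (-13.2) = 3
x=18: ŷ = -18 + 0.3·18 = -12.6; e = -14.6 − (-12.6) = -2
Signs: + − + − + + −
Runs: +×1, −×1, +×1, −×1, +×2, −×1 → 6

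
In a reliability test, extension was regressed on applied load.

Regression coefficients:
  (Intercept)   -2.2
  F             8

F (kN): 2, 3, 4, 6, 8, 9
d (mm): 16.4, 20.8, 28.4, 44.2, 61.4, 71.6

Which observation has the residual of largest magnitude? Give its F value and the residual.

F=2: ŷ = -2.2 + 8·2 = 13.8; r = 16.4 − 13.8 = 2.6
F=3: ŷ = -2.2 + 8·3 = 21.8; r = 20.8 − 21.8 = -1
F=4: ŷ = -2.2 + 8·4 = 29.8; r = 28.4 − 29.8 = -1.4
F=6: ŷ = -2.2 + 8·6 = 45.8; r = 44.2 − 45.8 = -1.6
F=8: ŷ = -2.2 + 8·8 = 61.8; r = 61.4 − 61.8 = -0.4
F=9: ŷ = -2.2 + 8·9 = 69.8; r = 71.6 − 69.8 = 1.8
Largest |r| is 2.6 at F = 2, residual 2.6.

F = 2, r = 2.6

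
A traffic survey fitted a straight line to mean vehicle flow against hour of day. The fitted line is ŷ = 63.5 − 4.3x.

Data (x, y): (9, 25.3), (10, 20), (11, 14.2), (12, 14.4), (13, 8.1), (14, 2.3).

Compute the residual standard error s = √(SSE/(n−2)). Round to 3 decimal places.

s = 1.732

x=9: ŷ = 63.5 − 4.3·9 = 24.8; r = 25.3 − 24.8 = 0.5
x=10: ŷ = 63.5 − 4.3·10 = 20.5; r = 20 − 20.5 = -0.5
x=11: ŷ = 63.5 − 4.3·11 = 16.2; r = 14.2 − 16.2 = -2
x=12: ŷ = 63.5 − 4.3·12 = 11.9; r = 14.4 − 11.9 = 2.5
x=13: ŷ = 63.5 − 4.3·13 = 7.6; r = 8.1 − 7.6 = 0.5
x=14: ŷ = 63.5 − 4.3·14 = 3.3; r = 2.3 − 3.3 = -1
SSE = 0.25 + 0.25 + 4 + 6.25 + 0.25 + 1 = 12
s = √(12/4) = √3 ≈ 1.732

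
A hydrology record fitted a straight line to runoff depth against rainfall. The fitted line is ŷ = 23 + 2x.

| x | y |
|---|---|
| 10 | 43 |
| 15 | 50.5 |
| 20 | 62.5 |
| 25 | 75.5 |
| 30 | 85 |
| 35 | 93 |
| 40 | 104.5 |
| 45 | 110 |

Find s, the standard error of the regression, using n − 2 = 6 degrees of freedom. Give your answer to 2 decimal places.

x=10: ŷ = 23 + 2·10 = 43; r = 43 − 43 = 0
x=15: ŷ = 23 + 2·15 = 53; r = 50.5 − 53 = -2.5
x=20: ŷ = 23 + 2·20 = 63; r = 62.5 − 63 = -0.5
x=25: ŷ = 23 + 2·25 = 73; r = 75.5 − 73 = 2.5
x=30: ŷ = 23 + 2·30 = 83; r = 85 − 83 = 2
x=35: ŷ = 23 + 2·35 = 93; r = 93 − 93 = 0
x=40: ŷ = 23 + 2·40 = 103; r = 104.5 − 103 = 1.5
x=45: ŷ = 23 + 2·45 = 113; r = 110 − 113 = -3
SSE = 0 + 6.25 + 0.25 + 6.25 + 4 + 0 + 2.25 + 9 = 28
s = √(28/6) = √4.66667 ≈ 2.16

s = 2.16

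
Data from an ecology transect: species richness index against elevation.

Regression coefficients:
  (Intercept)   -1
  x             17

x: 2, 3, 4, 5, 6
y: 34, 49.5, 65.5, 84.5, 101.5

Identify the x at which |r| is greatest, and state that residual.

x = 4, r = -1.5

x=2: ŷ = -1 + 17·2 = 33; r = 34 − 33 = 1
x=3: ŷ = -1 + 17·3 = 50; r = 49.5 − 50 = -0.5
x=4: ŷ = -1 + 17·4 = 67; r = 65.5 − 67 = -1.5
x=5: ŷ = -1 + 17·5 = 84; r = 84.5 − 84 = 0.5
x=6: ŷ = -1 + 17·6 = 101; r = 101.5 − 101 = 0.5
Largest |r| is 1.5 at x = 4, residual -1.5.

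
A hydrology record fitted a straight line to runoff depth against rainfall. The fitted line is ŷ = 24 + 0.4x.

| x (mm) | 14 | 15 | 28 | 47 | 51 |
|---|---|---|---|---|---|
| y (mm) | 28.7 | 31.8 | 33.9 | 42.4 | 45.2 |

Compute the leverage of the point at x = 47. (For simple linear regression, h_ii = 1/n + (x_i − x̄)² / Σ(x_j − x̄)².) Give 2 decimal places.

x̄ = (14 + 15 + 28 + 47 + 51)/5 = 31
Σ(x − x̄)² = 289 + 256 + 9 + 256 + 400 = 1210
h = 1/5 + (16)²/1210 = 0.2 + 0.21157 = 0.41

h = 0.41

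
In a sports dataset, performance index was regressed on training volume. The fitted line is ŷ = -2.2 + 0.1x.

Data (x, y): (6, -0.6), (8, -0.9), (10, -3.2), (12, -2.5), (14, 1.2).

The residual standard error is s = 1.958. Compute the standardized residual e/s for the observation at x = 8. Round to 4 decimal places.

ŷ = -2.2 + 0.1·8 = -1.4
e = -0.9 − (-1.4) = 0.5
e/s = 0.5 / 1.958 = 0.2554

0.2554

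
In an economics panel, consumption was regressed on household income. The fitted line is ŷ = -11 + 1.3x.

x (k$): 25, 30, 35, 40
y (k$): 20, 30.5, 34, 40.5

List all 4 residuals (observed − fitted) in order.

-1.5, 2.5, -0.5, -0.5

x=25: ŷ = -11 + 1.3·25 = 21.5; r = 20 − 21.5 = -1.5
x=30: ŷ = -11 + 1.3·30 = 28; r = 30.5 − 28 = 2.5
x=35: ŷ = -11 + 1.3·35 = 34.5; r = 34 − 34.5 = -0.5
x=40: ŷ = -11 + 1.3·40 = 41; r = 40.5 − 41 = -0.5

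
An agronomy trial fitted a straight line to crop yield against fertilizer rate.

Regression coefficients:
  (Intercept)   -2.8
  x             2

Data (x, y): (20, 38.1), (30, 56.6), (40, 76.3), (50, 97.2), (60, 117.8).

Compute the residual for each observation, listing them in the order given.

x=20: ŷ = -2.8 + 2·20 = 37.2; r = 38.1 − 37.2 = 0.9
x=30: ŷ = -2.8 + 2·30 = 57.2; r = 56.6 − 57.2 = -0.6
x=40: ŷ = -2.8 + 2·40 = 77.2; r = 76.3 − 77.2 = -0.9
x=50: ŷ = -2.8 + 2·50 = 97.2; r = 97.2 − 97.2 = 0
x=60: ŷ = -2.8 + 2·60 = 117.2; r = 117.8 − 117.2 = 0.6

0.9, -0.6, -0.9, 0, 0.6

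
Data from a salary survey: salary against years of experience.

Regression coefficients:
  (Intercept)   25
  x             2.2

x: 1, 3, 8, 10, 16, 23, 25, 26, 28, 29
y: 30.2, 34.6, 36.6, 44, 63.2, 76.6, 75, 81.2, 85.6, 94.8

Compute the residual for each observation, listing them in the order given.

3, 3, -6, -3, 3, 1, -5, -1, -1, 6

x=1: ŷ = 25 + 2.2·1 = 27.2; e = 30.2 − 27.2 = 3
x=3: ŷ = 25 + 2.2·3 = 31.6; e = 34.6 − 31.6 = 3
x=8: ŷ = 25 + 2.2·8 = 42.6; e = 36.6 − 42.6 = -6
x=10: ŷ = 25 + 2.2·10 = 47; e = 44 − 47 = -3
x=16: ŷ = 25 + 2.2·16 = 60.2; e = 63.2 − 60.2 = 3
x=23: ŷ = 25 + 2.2·23 = 75.6; e = 76.6 − 75.6 = 1
x=25: ŷ = 25 + 2.2·25 = 80; e = 75 − 80 = -5
x=26: ŷ = 25 + 2.2·26 = 82.2; e = 81.2 − 82.2 = -1
x=28: ŷ = 25 + 2.2·28 = 86.6; e = 85.6 − 86.6 = -1
x=29: ŷ = 25 + 2.2·29 = 88.8; e = 94.8 − 88.8 = 6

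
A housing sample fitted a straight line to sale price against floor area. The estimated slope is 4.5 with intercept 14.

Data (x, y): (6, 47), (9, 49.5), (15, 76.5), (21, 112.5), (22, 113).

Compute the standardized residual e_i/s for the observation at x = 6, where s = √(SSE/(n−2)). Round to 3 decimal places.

1.029

x=6: ŷ = 14 + 4.5·6 = 41; e = 47 − 41 = 6
x=9: ŷ = 14 + 4.5·9 = 54.5; e = 49.5 − 54.5 = -5
x=15: ŷ = 14 + 4.5·15 = 81.5; e = 76.5 − 81.5 = -5
x=21: ŷ = 14 + 4.5·21 = 108.5; e = 112.5 − 108.5 = 4
x=22: ŷ = 14 + 4.5·22 = 113; e = 113 − 113 = 0
SSE = 36 + 25 + 25 + 16 + 0 = 102
s = √(102/3) = 5.83095
e/s = 6 / 5.83095 = 1.029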